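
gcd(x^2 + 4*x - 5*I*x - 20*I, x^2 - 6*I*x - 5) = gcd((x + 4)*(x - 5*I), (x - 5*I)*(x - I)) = x - 5*I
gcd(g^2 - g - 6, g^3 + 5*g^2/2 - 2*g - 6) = g + 2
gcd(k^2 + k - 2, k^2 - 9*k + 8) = k - 1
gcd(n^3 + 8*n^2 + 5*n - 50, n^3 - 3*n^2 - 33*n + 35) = n + 5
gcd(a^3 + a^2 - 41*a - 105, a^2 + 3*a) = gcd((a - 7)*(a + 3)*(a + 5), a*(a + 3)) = a + 3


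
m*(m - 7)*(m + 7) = m^3 - 49*m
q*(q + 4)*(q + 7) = q^3 + 11*q^2 + 28*q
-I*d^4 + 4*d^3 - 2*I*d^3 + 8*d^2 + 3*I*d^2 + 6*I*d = d*(d + 2)*(d + 3*I)*(-I*d + 1)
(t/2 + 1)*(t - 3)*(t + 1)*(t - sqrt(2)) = t^4/2 - sqrt(2)*t^3/2 - 7*t^2/2 - 3*t + 7*sqrt(2)*t/2 + 3*sqrt(2)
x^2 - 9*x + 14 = (x - 7)*(x - 2)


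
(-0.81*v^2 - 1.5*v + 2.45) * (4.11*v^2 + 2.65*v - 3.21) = -3.3291*v^4 - 8.3115*v^3 + 8.6946*v^2 + 11.3075*v - 7.8645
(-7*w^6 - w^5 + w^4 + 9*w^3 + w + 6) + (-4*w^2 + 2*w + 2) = -7*w^6 - w^5 + w^4 + 9*w^3 - 4*w^2 + 3*w + 8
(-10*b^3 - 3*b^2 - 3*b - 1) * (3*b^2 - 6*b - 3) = -30*b^5 + 51*b^4 + 39*b^3 + 24*b^2 + 15*b + 3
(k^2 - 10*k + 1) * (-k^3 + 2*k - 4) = -k^5 + 10*k^4 + k^3 - 24*k^2 + 42*k - 4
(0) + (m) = m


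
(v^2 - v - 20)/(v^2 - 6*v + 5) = (v + 4)/(v - 1)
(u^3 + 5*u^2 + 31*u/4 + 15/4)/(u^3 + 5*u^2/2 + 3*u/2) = (u + 5/2)/u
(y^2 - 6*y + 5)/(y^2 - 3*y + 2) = (y - 5)/(y - 2)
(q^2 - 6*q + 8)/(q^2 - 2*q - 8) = (q - 2)/(q + 2)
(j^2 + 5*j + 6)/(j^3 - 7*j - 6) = (j + 3)/(j^2 - 2*j - 3)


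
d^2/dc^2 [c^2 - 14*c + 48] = 2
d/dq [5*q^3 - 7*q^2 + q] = 15*q^2 - 14*q + 1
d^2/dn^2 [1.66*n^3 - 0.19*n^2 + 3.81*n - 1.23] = 9.96*n - 0.38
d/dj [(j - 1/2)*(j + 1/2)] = 2*j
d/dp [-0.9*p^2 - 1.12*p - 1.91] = -1.8*p - 1.12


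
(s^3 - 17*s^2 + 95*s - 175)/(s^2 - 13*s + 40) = (s^2 - 12*s + 35)/(s - 8)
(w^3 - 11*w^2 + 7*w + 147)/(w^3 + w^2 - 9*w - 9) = (w^2 - 14*w + 49)/(w^2 - 2*w - 3)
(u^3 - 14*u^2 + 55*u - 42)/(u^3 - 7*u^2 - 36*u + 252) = (u - 1)/(u + 6)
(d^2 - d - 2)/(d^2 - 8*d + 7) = (d^2 - d - 2)/(d^2 - 8*d + 7)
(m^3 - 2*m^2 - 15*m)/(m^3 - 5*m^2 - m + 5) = m*(m + 3)/(m^2 - 1)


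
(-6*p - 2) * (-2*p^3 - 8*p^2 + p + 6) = 12*p^4 + 52*p^3 + 10*p^2 - 38*p - 12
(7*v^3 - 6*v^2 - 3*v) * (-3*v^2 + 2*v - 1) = -21*v^5 + 32*v^4 - 10*v^3 + 3*v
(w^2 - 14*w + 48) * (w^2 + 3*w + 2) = w^4 - 11*w^3 + 8*w^2 + 116*w + 96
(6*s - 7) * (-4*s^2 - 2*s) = -24*s^3 + 16*s^2 + 14*s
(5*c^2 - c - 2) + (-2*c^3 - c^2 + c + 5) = -2*c^3 + 4*c^2 + 3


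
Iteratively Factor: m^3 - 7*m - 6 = (m + 2)*(m^2 - 2*m - 3) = (m + 1)*(m + 2)*(m - 3)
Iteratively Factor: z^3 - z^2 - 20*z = (z - 5)*(z^2 + 4*z) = (z - 5)*(z + 4)*(z)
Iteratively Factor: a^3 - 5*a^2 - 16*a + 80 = (a - 5)*(a^2 - 16) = (a - 5)*(a - 4)*(a + 4)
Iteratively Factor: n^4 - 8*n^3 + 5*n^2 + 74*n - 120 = (n + 3)*(n^3 - 11*n^2 + 38*n - 40) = (n - 2)*(n + 3)*(n^2 - 9*n + 20) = (n - 5)*(n - 2)*(n + 3)*(n - 4)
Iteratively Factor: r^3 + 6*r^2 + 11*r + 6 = (r + 2)*(r^2 + 4*r + 3) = (r + 1)*(r + 2)*(r + 3)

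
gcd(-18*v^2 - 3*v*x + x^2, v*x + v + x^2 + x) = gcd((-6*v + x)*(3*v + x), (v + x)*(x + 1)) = 1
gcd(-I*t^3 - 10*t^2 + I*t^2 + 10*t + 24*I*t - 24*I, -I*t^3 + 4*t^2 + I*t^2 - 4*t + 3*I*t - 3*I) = t - 1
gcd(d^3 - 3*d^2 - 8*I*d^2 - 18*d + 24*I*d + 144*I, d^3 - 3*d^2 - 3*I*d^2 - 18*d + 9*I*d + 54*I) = d^2 - 3*d - 18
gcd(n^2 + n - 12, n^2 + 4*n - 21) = n - 3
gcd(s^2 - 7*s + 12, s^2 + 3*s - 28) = s - 4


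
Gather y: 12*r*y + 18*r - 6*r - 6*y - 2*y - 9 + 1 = 12*r + y*(12*r - 8) - 8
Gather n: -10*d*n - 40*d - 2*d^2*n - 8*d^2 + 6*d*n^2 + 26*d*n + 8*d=-8*d^2 + 6*d*n^2 - 32*d + n*(-2*d^2 + 16*d)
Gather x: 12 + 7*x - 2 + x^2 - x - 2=x^2 + 6*x + 8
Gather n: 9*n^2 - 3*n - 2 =9*n^2 - 3*n - 2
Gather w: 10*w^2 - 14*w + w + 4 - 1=10*w^2 - 13*w + 3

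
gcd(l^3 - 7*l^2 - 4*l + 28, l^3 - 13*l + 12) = 1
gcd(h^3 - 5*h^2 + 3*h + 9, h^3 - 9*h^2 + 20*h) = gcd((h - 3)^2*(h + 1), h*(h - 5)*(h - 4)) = 1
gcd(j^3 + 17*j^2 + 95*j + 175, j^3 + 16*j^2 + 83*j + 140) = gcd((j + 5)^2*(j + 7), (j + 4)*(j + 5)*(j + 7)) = j^2 + 12*j + 35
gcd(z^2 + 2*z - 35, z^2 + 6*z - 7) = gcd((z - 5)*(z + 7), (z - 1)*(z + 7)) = z + 7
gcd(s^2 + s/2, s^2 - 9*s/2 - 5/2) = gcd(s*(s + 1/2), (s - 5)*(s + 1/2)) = s + 1/2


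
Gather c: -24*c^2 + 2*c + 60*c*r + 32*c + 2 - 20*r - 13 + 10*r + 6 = -24*c^2 + c*(60*r + 34) - 10*r - 5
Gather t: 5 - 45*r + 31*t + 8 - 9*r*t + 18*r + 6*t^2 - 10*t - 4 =-27*r + 6*t^2 + t*(21 - 9*r) + 9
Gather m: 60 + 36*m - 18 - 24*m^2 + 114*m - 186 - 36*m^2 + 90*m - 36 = -60*m^2 + 240*m - 180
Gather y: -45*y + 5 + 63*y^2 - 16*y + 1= 63*y^2 - 61*y + 6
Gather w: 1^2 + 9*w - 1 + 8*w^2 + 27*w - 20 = 8*w^2 + 36*w - 20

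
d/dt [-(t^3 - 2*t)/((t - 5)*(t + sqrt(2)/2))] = 2*(2*t*(t - 5)*(t^2 - 2) + t*(2*t + sqrt(2))*(t^2 - 2) + (2 - 3*t^2)*(t - 5)*(2*t + sqrt(2)))/((t - 5)^2*(2*t + sqrt(2))^2)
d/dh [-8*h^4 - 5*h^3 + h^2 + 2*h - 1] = -32*h^3 - 15*h^2 + 2*h + 2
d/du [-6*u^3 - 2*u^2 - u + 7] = -18*u^2 - 4*u - 1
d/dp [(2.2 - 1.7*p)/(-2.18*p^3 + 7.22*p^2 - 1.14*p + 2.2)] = (-7.412*p^3 + 26.662*p^2 - 31.768*p - 1.232)/(4.7524*p^6 - 31.4792*p^5 + 57.0988*p^4 - 26.0536*p^3 + 33.0676*p^2 - 5.016*p + 4.84)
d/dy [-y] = -1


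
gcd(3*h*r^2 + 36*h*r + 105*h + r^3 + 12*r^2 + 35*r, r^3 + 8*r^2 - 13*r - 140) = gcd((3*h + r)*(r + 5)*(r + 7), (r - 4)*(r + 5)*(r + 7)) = r^2 + 12*r + 35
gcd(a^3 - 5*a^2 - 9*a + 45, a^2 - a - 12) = a + 3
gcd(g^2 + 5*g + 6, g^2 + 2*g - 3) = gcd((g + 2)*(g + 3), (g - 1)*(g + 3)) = g + 3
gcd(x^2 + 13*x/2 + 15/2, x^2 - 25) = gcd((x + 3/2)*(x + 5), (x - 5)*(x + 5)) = x + 5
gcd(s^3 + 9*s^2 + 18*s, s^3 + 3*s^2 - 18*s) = s^2 + 6*s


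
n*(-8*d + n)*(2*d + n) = -16*d^2*n - 6*d*n^2 + n^3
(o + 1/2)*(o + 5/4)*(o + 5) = o^3 + 27*o^2/4 + 75*o/8 + 25/8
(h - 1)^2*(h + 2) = h^3 - 3*h + 2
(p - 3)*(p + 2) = p^2 - p - 6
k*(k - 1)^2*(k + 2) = k^4 - 3*k^2 + 2*k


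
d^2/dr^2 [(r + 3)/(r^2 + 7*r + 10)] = 2*((r + 3)*(2*r + 7)^2 - (3*r + 10)*(r^2 + 7*r + 10))/(r^2 + 7*r + 10)^3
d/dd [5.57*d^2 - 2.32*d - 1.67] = 11.14*d - 2.32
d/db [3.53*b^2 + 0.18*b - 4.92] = 7.06*b + 0.18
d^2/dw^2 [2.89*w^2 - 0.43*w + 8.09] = 5.78000000000000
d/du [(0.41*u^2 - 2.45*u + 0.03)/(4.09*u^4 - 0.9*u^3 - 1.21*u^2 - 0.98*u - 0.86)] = (-3.3538*u^5 + 30.4305*u^4 - 4.9008*u^3 - 3.2853*u^2 - 0.6326*u + 2.1364)/(16.7281*u^8 - 7.362*u^7 - 9.0878*u^6 - 5.8384*u^5 - 3.8067*u^4 + 3.9196*u^3 + 3.0416*u^2 + 1.6856*u + 0.7396)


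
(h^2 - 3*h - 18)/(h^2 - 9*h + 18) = (h + 3)/(h - 3)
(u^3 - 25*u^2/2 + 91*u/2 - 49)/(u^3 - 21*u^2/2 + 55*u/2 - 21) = (2*u - 7)/(2*u - 3)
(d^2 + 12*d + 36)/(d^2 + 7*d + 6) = (d + 6)/(d + 1)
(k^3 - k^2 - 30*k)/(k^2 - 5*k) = (k^2 - k - 30)/(k - 5)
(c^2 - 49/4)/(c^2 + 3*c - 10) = (c^2 - 49/4)/(c^2 + 3*c - 10)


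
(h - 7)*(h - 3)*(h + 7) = h^3 - 3*h^2 - 49*h + 147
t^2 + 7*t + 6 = (t + 1)*(t + 6)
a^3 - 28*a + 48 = (a - 4)*(a - 2)*(a + 6)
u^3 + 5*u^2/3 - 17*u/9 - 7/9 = (u - 1)*(u + 1/3)*(u + 7/3)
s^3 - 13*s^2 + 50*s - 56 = (s - 7)*(s - 4)*(s - 2)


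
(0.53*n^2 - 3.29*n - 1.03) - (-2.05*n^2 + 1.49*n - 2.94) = 2.58*n^2 - 4.78*n + 1.91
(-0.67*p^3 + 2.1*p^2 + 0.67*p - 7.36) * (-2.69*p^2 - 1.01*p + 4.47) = 1.8023*p^5 - 4.9723*p^4 - 6.9182*p^3 + 28.5087*p^2 + 10.4285*p - 32.8992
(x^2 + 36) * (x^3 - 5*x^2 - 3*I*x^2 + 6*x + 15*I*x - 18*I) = x^5 - 5*x^4 - 3*I*x^4 + 42*x^3 + 15*I*x^3 - 180*x^2 - 126*I*x^2 + 216*x + 540*I*x - 648*I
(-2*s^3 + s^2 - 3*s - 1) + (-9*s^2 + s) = -2*s^3 - 8*s^2 - 2*s - 1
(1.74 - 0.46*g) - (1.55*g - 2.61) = 4.35 - 2.01*g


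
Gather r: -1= -1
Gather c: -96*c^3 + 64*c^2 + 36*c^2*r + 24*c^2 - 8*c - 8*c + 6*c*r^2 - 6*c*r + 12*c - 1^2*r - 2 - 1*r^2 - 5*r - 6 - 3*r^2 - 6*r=-96*c^3 + c^2*(36*r + 88) + c*(6*r^2 - 6*r - 4) - 4*r^2 - 12*r - 8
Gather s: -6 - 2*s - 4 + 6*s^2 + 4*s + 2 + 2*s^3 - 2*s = 2*s^3 + 6*s^2 - 8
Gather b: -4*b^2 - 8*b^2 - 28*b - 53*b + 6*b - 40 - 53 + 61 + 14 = -12*b^2 - 75*b - 18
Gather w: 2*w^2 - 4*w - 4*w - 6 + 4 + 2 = 2*w^2 - 8*w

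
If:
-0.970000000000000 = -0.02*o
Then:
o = 48.50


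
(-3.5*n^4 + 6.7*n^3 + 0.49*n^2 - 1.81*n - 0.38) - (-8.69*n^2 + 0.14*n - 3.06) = -3.5*n^4 + 6.7*n^3 + 9.18*n^2 - 1.95*n + 2.68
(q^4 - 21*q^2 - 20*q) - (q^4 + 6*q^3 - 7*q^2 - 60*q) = -6*q^3 - 14*q^2 + 40*q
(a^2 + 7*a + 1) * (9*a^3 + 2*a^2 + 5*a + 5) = 9*a^5 + 65*a^4 + 28*a^3 + 42*a^2 + 40*a + 5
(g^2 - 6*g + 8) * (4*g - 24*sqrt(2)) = 4*g^3 - 24*sqrt(2)*g^2 - 24*g^2 + 32*g + 144*sqrt(2)*g - 192*sqrt(2)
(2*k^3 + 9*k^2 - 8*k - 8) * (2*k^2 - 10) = 4*k^5 + 18*k^4 - 36*k^3 - 106*k^2 + 80*k + 80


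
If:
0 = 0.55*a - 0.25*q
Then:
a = 0.454545454545455*q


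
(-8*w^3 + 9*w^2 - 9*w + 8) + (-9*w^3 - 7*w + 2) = -17*w^3 + 9*w^2 - 16*w + 10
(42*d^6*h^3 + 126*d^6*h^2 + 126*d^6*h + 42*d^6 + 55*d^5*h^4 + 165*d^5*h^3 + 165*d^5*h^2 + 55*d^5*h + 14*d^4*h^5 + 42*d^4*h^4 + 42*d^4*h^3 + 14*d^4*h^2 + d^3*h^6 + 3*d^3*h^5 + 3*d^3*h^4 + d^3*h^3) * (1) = 42*d^6*h^3 + 126*d^6*h^2 + 126*d^6*h + 42*d^6 + 55*d^5*h^4 + 165*d^5*h^3 + 165*d^5*h^2 + 55*d^5*h + 14*d^4*h^5 + 42*d^4*h^4 + 42*d^4*h^3 + 14*d^4*h^2 + d^3*h^6 + 3*d^3*h^5 + 3*d^3*h^4 + d^3*h^3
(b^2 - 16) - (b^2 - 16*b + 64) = 16*b - 80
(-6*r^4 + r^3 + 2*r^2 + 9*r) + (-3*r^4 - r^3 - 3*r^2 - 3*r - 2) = -9*r^4 - r^2 + 6*r - 2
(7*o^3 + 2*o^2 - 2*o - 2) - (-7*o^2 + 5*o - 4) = 7*o^3 + 9*o^2 - 7*o + 2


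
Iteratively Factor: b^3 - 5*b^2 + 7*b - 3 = (b - 3)*(b^2 - 2*b + 1) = (b - 3)*(b - 1)*(b - 1)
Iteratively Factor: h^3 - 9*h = (h)*(h^2 - 9) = h*(h + 3)*(h - 3)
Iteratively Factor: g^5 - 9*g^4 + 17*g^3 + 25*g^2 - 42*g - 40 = (g - 2)*(g^4 - 7*g^3 + 3*g^2 + 31*g + 20) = (g - 4)*(g - 2)*(g^3 - 3*g^2 - 9*g - 5) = (g - 5)*(g - 4)*(g - 2)*(g^2 + 2*g + 1) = (g - 5)*(g - 4)*(g - 2)*(g + 1)*(g + 1)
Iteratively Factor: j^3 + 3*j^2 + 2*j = (j)*(j^2 + 3*j + 2) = j*(j + 1)*(j + 2)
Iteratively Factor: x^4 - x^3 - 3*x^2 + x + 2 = (x + 1)*(x^3 - 2*x^2 - x + 2) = (x + 1)^2*(x^2 - 3*x + 2) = (x - 2)*(x + 1)^2*(x - 1)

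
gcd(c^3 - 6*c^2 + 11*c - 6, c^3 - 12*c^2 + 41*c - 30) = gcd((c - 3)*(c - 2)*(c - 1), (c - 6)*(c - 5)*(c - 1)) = c - 1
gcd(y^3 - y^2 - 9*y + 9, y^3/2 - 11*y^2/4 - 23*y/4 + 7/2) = 1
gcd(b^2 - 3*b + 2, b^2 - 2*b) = b - 2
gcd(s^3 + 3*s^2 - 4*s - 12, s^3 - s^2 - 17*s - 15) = s + 3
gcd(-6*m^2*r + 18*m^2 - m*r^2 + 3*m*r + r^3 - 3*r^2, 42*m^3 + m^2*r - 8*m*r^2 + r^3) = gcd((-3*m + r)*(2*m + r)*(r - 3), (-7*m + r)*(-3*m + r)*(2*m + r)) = -6*m^2 - m*r + r^2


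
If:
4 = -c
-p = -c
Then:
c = -4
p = -4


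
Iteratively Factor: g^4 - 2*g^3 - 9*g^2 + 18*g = (g)*(g^3 - 2*g^2 - 9*g + 18) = g*(g + 3)*(g^2 - 5*g + 6) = g*(g - 3)*(g + 3)*(g - 2)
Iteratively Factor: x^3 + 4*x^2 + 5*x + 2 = (x + 1)*(x^2 + 3*x + 2) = (x + 1)*(x + 2)*(x + 1)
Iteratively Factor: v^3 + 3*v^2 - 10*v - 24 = (v + 2)*(v^2 + v - 12) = (v + 2)*(v + 4)*(v - 3)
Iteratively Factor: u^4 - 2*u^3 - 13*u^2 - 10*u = (u - 5)*(u^3 + 3*u^2 + 2*u) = u*(u - 5)*(u^2 + 3*u + 2) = u*(u - 5)*(u + 2)*(u + 1)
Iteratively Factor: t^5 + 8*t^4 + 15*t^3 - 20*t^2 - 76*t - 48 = (t - 2)*(t^4 + 10*t^3 + 35*t^2 + 50*t + 24) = (t - 2)*(t + 3)*(t^3 + 7*t^2 + 14*t + 8) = (t - 2)*(t + 1)*(t + 3)*(t^2 + 6*t + 8) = (t - 2)*(t + 1)*(t + 2)*(t + 3)*(t + 4)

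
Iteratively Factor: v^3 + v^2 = (v)*(v^2 + v) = v^2*(v + 1)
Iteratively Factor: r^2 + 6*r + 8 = (r + 2)*(r + 4)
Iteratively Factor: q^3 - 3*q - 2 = (q - 2)*(q^2 + 2*q + 1) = (q - 2)*(q + 1)*(q + 1)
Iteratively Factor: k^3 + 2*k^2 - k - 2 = (k + 1)*(k^2 + k - 2) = (k - 1)*(k + 1)*(k + 2)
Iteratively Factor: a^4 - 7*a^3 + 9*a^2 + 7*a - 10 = (a - 1)*(a^3 - 6*a^2 + 3*a + 10) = (a - 2)*(a - 1)*(a^2 - 4*a - 5) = (a - 2)*(a - 1)*(a + 1)*(a - 5)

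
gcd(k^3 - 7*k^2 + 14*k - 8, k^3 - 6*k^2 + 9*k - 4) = k^2 - 5*k + 4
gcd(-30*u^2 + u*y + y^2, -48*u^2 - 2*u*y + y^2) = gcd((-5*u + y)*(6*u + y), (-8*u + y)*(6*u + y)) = 6*u + y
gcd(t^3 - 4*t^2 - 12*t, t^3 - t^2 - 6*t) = t^2 + 2*t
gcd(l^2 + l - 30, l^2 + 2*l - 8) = 1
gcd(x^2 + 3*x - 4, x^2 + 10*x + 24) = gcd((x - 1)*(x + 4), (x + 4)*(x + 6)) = x + 4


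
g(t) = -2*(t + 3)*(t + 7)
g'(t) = -4*t - 20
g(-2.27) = -6.91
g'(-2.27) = -10.92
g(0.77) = -58.59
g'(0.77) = -23.08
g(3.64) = -141.30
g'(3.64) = -34.56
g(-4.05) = 6.20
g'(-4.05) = -3.80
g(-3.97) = 5.88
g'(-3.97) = -4.12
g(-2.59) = -3.62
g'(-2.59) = -9.64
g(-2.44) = -5.11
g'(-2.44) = -10.24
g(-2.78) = -1.86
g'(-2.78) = -8.88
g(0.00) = -42.00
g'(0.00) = -20.00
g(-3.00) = 0.00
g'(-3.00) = -8.00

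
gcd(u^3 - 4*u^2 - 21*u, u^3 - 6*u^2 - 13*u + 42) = u^2 - 4*u - 21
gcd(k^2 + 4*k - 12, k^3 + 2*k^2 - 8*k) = k - 2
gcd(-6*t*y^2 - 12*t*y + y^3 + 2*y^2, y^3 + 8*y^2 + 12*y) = y^2 + 2*y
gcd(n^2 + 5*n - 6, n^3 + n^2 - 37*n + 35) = n - 1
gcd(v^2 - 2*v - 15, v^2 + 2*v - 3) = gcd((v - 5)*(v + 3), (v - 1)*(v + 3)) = v + 3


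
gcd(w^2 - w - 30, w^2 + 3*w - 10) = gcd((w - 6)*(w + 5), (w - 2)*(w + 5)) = w + 5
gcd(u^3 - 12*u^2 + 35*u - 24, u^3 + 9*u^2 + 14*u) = 1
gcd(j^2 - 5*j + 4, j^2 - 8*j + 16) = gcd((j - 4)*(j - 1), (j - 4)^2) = j - 4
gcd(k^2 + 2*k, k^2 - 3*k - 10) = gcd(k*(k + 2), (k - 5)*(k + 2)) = k + 2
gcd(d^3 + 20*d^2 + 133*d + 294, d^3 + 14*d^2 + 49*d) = d^2 + 14*d + 49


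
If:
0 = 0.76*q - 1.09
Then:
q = 1.43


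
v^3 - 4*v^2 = v^2*(v - 4)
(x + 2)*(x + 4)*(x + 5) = x^3 + 11*x^2 + 38*x + 40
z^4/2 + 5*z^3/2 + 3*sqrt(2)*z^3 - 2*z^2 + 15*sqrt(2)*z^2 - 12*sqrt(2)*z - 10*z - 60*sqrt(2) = (z/2 + 1)*(z - 2)*(z + 5)*(z + 6*sqrt(2))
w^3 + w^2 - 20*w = w*(w - 4)*(w + 5)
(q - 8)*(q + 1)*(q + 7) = q^3 - 57*q - 56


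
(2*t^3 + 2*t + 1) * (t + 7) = 2*t^4 + 14*t^3 + 2*t^2 + 15*t + 7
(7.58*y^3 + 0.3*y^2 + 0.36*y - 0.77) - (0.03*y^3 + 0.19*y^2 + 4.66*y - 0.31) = 7.55*y^3 + 0.11*y^2 - 4.3*y - 0.46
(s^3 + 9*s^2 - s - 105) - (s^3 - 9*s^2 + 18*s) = 18*s^2 - 19*s - 105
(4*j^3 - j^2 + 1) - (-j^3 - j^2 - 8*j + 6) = 5*j^3 + 8*j - 5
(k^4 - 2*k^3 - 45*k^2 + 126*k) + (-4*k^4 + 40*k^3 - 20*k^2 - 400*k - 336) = -3*k^4 + 38*k^3 - 65*k^2 - 274*k - 336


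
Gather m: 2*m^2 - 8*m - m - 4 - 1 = 2*m^2 - 9*m - 5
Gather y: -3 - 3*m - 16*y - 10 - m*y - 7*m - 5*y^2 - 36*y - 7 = -10*m - 5*y^2 + y*(-m - 52) - 20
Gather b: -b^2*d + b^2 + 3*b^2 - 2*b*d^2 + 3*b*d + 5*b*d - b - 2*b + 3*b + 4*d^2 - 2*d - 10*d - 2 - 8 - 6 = b^2*(4 - d) + b*(-2*d^2 + 8*d) + 4*d^2 - 12*d - 16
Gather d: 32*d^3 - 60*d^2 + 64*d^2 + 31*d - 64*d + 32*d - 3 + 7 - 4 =32*d^3 + 4*d^2 - d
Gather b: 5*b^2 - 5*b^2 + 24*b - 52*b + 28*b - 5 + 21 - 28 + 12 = 0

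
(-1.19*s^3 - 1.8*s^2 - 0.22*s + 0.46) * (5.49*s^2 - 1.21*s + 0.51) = -6.5331*s^5 - 8.4421*s^4 + 0.3633*s^3 + 1.8736*s^2 - 0.6688*s + 0.2346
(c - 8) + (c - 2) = 2*c - 10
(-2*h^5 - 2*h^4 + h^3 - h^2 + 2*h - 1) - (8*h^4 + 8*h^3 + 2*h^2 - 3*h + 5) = -2*h^5 - 10*h^4 - 7*h^3 - 3*h^2 + 5*h - 6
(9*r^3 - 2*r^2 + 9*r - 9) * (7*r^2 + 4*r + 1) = 63*r^5 + 22*r^4 + 64*r^3 - 29*r^2 - 27*r - 9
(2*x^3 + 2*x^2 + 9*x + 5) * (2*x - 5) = 4*x^4 - 6*x^3 + 8*x^2 - 35*x - 25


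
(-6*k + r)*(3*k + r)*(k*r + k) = -18*k^3*r - 18*k^3 - 3*k^2*r^2 - 3*k^2*r + k*r^3 + k*r^2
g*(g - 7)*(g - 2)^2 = g^4 - 11*g^3 + 32*g^2 - 28*g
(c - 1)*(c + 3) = c^2 + 2*c - 3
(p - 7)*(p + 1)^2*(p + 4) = p^4 - p^3 - 33*p^2 - 59*p - 28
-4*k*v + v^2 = v*(-4*k + v)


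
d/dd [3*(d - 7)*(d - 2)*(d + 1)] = 9*d^2 - 48*d + 15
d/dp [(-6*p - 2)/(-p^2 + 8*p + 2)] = 2*(-3*p^2 - 2*p + 2)/(p^4 - 16*p^3 + 60*p^2 + 32*p + 4)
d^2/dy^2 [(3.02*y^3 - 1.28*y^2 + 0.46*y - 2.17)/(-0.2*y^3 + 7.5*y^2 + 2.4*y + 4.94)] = (-4.44089209850063e-16*y^7 - 8.95760000000001*y^6 - 8.80799999999954*y^5 - 26.93712*y^4 + 56.3449600000002*y^3 + 221.29692*y^2 - 92.7114720000001*y - 62.417864)/(0.008*y^9 - 0.9*y^8 + 33.462*y^7 - 400.8678*y^6 - 357.084*y^5 - 948.9978*y^4 - 532.70184*y^3 - 634.4442*y^2 - 175.70592*y - 120.553784)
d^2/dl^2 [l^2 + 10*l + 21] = 2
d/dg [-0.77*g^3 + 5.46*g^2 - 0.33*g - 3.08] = -2.31*g^2 + 10.92*g - 0.33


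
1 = 1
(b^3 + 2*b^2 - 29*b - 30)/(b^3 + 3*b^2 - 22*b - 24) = (b - 5)/(b - 4)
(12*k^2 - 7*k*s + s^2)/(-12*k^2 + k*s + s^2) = (-4*k + s)/(4*k + s)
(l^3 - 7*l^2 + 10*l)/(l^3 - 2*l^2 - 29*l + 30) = l*(l^2 - 7*l + 10)/(l^3 - 2*l^2 - 29*l + 30)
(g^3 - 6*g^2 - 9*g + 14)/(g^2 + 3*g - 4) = (g^2 - 5*g - 14)/(g + 4)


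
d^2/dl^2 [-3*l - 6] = 0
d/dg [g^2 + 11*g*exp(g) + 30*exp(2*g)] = 11*g*exp(g) + 2*g + 60*exp(2*g) + 11*exp(g)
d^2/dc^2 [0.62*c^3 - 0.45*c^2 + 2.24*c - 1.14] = 3.72*c - 0.9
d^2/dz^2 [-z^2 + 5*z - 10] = -2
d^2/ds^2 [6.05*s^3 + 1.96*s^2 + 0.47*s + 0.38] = 36.3*s + 3.92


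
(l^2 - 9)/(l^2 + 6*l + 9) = (l - 3)/(l + 3)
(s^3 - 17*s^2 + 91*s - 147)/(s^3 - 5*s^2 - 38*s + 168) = (s^2 - 10*s + 21)/(s^2 + 2*s - 24)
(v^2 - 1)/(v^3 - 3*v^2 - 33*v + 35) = (v + 1)/(v^2 - 2*v - 35)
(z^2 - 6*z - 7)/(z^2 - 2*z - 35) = (z + 1)/(z + 5)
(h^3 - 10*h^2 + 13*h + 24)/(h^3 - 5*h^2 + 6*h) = (h^2 - 7*h - 8)/(h*(h - 2))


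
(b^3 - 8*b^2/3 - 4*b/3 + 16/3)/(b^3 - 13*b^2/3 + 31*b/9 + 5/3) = 3*(3*b^3 - 8*b^2 - 4*b + 16)/(9*b^3 - 39*b^2 + 31*b + 15)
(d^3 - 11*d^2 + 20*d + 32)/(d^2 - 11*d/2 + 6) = 2*(d^2 - 7*d - 8)/(2*d - 3)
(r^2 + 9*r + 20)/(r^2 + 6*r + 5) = (r + 4)/(r + 1)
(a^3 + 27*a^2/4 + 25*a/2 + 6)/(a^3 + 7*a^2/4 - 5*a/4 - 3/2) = (a + 4)/(a - 1)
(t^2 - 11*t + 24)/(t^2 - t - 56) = (t - 3)/(t + 7)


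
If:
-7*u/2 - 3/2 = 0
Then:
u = -3/7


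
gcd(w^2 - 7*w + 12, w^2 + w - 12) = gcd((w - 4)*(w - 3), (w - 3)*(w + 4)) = w - 3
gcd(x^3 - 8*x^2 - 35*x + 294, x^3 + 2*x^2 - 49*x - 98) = x - 7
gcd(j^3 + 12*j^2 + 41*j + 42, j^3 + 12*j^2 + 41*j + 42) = j^3 + 12*j^2 + 41*j + 42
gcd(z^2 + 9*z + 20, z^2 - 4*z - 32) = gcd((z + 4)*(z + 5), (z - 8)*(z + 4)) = z + 4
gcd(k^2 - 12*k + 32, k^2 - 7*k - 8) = k - 8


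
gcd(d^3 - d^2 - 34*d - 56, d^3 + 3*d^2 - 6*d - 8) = d + 4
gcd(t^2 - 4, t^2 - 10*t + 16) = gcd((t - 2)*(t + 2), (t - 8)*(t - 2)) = t - 2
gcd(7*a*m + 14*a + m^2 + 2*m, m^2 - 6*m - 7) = 1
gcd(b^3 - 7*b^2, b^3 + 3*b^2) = b^2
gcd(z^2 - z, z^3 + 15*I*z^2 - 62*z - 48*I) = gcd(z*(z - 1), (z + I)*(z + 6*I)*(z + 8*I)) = 1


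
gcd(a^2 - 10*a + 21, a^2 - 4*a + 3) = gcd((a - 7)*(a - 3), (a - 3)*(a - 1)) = a - 3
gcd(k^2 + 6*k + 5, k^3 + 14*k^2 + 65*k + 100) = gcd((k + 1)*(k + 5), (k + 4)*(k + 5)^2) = k + 5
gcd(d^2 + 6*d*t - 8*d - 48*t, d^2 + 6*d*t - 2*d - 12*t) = d + 6*t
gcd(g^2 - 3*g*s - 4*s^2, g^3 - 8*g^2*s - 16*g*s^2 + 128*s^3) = -g + 4*s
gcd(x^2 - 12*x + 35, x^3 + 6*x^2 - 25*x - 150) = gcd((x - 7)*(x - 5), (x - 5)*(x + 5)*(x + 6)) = x - 5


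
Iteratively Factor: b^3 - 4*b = (b + 2)*(b^2 - 2*b) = b*(b + 2)*(b - 2)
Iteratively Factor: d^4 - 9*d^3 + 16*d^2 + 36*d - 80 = (d + 2)*(d^3 - 11*d^2 + 38*d - 40) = (d - 4)*(d + 2)*(d^2 - 7*d + 10) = (d - 4)*(d - 2)*(d + 2)*(d - 5)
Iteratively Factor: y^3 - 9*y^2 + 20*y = (y)*(y^2 - 9*y + 20) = y*(y - 4)*(y - 5)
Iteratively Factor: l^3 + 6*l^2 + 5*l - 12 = (l + 3)*(l^2 + 3*l - 4) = (l - 1)*(l + 3)*(l + 4)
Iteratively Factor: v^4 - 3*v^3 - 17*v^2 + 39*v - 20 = (v + 4)*(v^3 - 7*v^2 + 11*v - 5) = (v - 1)*(v + 4)*(v^2 - 6*v + 5) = (v - 1)^2*(v + 4)*(v - 5)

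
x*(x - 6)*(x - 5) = x^3 - 11*x^2 + 30*x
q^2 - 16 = (q - 4)*(q + 4)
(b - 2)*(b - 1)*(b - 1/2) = b^3 - 7*b^2/2 + 7*b/2 - 1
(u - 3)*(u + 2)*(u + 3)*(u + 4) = u^4 + 6*u^3 - u^2 - 54*u - 72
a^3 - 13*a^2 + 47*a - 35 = (a - 7)*(a - 5)*(a - 1)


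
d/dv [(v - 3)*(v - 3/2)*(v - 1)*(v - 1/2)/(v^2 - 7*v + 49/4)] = 2*(8*v^4 - 80*v^3 + 252*v^2 - 293*v + 108)/(8*v^3 - 84*v^2 + 294*v - 343)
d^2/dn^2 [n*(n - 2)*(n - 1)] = 6*n - 6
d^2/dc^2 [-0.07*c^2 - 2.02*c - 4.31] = -0.140000000000000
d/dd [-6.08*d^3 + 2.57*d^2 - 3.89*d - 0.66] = -18.24*d^2 + 5.14*d - 3.89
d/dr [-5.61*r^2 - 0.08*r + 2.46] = -11.22*r - 0.08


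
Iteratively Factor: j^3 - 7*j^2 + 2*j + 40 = (j + 2)*(j^2 - 9*j + 20) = (j - 4)*(j + 2)*(j - 5)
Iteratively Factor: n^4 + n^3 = (n + 1)*(n^3) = n*(n + 1)*(n^2) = n^2*(n + 1)*(n)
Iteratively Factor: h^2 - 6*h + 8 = (h - 2)*(h - 4)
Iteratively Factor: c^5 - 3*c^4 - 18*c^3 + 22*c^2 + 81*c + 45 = (c + 1)*(c^4 - 4*c^3 - 14*c^2 + 36*c + 45) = (c - 5)*(c + 1)*(c^3 + c^2 - 9*c - 9) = (c - 5)*(c + 1)*(c + 3)*(c^2 - 2*c - 3) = (c - 5)*(c + 1)^2*(c + 3)*(c - 3)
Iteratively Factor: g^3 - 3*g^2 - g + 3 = (g - 3)*(g^2 - 1) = (g - 3)*(g - 1)*(g + 1)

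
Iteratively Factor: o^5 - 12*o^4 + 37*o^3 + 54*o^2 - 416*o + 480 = (o - 4)*(o^4 - 8*o^3 + 5*o^2 + 74*o - 120) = (o - 4)^2*(o^3 - 4*o^2 - 11*o + 30) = (o - 4)^2*(o + 3)*(o^2 - 7*o + 10) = (o - 4)^2*(o - 2)*(o + 3)*(o - 5)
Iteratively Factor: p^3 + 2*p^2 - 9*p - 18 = (p - 3)*(p^2 + 5*p + 6) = (p - 3)*(p + 3)*(p + 2)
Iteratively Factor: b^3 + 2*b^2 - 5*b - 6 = (b + 3)*(b^2 - b - 2) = (b + 1)*(b + 3)*(b - 2)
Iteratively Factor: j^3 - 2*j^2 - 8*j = (j - 4)*(j^2 + 2*j) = (j - 4)*(j + 2)*(j)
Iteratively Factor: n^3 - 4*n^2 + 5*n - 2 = (n - 2)*(n^2 - 2*n + 1) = (n - 2)*(n - 1)*(n - 1)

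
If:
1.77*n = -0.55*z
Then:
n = -0.310734463276836*z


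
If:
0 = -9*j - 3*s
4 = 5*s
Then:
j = -4/15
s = 4/5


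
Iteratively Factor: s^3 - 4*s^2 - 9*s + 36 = (s + 3)*(s^2 - 7*s + 12) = (s - 3)*(s + 3)*(s - 4)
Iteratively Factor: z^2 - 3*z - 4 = (z + 1)*(z - 4)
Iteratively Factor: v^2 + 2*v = (v)*(v + 2)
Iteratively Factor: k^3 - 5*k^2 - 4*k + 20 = (k - 5)*(k^2 - 4) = (k - 5)*(k + 2)*(k - 2)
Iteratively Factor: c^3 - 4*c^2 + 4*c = (c - 2)*(c^2 - 2*c) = c*(c - 2)*(c - 2)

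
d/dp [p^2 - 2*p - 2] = 2*p - 2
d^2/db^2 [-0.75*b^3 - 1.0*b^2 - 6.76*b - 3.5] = -4.5*b - 2.0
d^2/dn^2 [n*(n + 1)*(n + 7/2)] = 6*n + 9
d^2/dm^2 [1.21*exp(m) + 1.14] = 1.21*exp(m)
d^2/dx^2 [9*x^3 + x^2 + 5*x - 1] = 54*x + 2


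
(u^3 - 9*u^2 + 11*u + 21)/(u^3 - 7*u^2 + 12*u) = (u^2 - 6*u - 7)/(u*(u - 4))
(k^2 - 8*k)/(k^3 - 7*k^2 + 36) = k*(k - 8)/(k^3 - 7*k^2 + 36)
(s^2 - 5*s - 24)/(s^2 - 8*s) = (s + 3)/s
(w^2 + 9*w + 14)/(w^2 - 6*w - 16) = (w + 7)/(w - 8)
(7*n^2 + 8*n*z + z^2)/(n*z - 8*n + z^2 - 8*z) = (7*n + z)/(z - 8)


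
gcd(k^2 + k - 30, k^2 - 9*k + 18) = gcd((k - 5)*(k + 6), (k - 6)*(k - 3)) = 1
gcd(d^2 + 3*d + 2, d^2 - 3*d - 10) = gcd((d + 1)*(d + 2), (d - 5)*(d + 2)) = d + 2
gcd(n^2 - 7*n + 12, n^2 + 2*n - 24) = n - 4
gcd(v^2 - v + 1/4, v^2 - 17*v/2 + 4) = v - 1/2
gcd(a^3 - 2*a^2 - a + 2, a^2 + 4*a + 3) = a + 1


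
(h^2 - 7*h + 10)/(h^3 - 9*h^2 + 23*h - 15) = (h - 2)/(h^2 - 4*h + 3)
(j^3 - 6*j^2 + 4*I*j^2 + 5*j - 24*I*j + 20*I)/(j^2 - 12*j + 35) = (j^2 + j*(-1 + 4*I) - 4*I)/(j - 7)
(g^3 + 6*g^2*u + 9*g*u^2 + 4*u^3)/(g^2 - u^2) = (-g^2 - 5*g*u - 4*u^2)/(-g + u)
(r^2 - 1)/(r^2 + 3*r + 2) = (r - 1)/(r + 2)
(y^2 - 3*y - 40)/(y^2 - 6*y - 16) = (y + 5)/(y + 2)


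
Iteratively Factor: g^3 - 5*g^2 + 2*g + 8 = (g - 4)*(g^2 - g - 2) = (g - 4)*(g + 1)*(g - 2)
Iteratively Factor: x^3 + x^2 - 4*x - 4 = (x - 2)*(x^2 + 3*x + 2) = (x - 2)*(x + 2)*(x + 1)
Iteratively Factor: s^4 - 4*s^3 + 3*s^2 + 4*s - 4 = (s - 2)*(s^3 - 2*s^2 - s + 2) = (s - 2)*(s + 1)*(s^2 - 3*s + 2) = (s - 2)^2*(s + 1)*(s - 1)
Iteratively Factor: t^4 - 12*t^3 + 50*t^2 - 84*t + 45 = (t - 3)*(t^3 - 9*t^2 + 23*t - 15) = (t - 5)*(t - 3)*(t^2 - 4*t + 3) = (t - 5)*(t - 3)^2*(t - 1)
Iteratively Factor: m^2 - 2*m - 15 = (m + 3)*(m - 5)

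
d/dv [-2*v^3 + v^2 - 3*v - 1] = -6*v^2 + 2*v - 3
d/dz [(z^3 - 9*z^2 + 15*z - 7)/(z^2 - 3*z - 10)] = (z^4 - 6*z^3 - 18*z^2 + 194*z - 171)/(z^4 - 6*z^3 - 11*z^2 + 60*z + 100)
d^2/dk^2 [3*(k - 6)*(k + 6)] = 6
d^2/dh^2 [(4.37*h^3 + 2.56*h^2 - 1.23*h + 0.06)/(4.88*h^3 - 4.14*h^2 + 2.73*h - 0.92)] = (4.54747350886464e-13*h^7 + 298.505696*h^6 - 525.0636*h^5 + 197.048544*h^4 + 221.838578*h^3 - 179.657496*h^2 + 47.849016*h - 1.407676)/(116.214272*h^9 - 295.774848*h^8 + 445.96368*h^7 - 467.614104*h^6 + 361.005444*h^5 - 213.409962*h^4 + 95.125857*h^3 - 31.082292*h^2 + 6.932016*h - 0.778688)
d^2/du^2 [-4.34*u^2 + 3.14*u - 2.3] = -8.68000000000000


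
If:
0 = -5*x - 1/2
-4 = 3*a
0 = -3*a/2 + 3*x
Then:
No Solution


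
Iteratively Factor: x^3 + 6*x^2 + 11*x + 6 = (x + 1)*(x^2 + 5*x + 6) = (x + 1)*(x + 3)*(x + 2)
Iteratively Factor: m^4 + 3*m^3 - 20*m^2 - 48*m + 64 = (m - 1)*(m^3 + 4*m^2 - 16*m - 64) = (m - 1)*(m + 4)*(m^2 - 16) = (m - 4)*(m - 1)*(m + 4)*(m + 4)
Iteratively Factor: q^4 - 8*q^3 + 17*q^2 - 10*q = (q)*(q^3 - 8*q^2 + 17*q - 10) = q*(q - 2)*(q^2 - 6*q + 5) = q*(q - 2)*(q - 1)*(q - 5)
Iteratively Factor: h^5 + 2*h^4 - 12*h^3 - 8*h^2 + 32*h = (h - 2)*(h^4 + 4*h^3 - 4*h^2 - 16*h) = h*(h - 2)*(h^3 + 4*h^2 - 4*h - 16) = h*(h - 2)*(h + 2)*(h^2 + 2*h - 8) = h*(h - 2)*(h + 2)*(h + 4)*(h - 2)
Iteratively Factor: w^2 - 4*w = (w)*(w - 4)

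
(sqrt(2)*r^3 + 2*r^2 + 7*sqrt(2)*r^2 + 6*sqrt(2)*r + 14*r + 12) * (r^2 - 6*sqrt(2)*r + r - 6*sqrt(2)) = sqrt(2)*r^5 - 10*r^4 + 8*sqrt(2)*r^4 - 80*r^3 + sqrt(2)*r^3 - 130*r^2 - 90*sqrt(2)*r^2 - 156*sqrt(2)*r - 60*r - 72*sqrt(2)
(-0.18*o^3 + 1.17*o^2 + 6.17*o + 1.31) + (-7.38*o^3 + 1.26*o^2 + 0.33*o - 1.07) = -7.56*o^3 + 2.43*o^2 + 6.5*o + 0.24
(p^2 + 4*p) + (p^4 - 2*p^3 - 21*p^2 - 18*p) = p^4 - 2*p^3 - 20*p^2 - 14*p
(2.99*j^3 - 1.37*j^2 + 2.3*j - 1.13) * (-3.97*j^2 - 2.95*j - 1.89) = -11.8703*j^5 - 3.3816*j^4 - 10.7406*j^3 + 0.290399999999999*j^2 - 1.0135*j + 2.1357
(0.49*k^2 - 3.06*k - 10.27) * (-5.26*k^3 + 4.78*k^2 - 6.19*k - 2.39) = -2.5774*k^5 + 18.4378*k^4 + 36.3603*k^3 - 31.3203*k^2 + 70.8847*k + 24.5453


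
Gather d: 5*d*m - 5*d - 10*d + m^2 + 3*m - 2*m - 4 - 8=d*(5*m - 15) + m^2 + m - 12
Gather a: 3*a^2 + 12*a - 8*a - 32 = 3*a^2 + 4*a - 32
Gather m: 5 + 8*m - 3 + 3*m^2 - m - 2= 3*m^2 + 7*m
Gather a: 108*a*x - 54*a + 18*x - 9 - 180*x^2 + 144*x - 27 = a*(108*x - 54) - 180*x^2 + 162*x - 36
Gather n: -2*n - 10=-2*n - 10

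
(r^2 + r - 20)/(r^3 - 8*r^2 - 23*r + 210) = (r - 4)/(r^2 - 13*r + 42)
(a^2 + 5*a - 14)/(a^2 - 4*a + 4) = (a + 7)/(a - 2)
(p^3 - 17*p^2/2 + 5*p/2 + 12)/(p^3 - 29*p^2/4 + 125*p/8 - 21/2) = 4*(p^2 - 7*p - 8)/(4*p^2 - 23*p + 28)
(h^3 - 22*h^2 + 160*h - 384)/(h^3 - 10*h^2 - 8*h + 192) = (h - 8)/(h + 4)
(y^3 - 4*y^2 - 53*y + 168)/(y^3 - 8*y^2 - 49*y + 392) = (y - 3)/(y - 7)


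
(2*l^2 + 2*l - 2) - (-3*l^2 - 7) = 5*l^2 + 2*l + 5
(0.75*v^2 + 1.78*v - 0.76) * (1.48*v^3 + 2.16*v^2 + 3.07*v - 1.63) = 1.11*v^5 + 4.2544*v^4 + 5.0225*v^3 + 2.6005*v^2 - 5.2346*v + 1.2388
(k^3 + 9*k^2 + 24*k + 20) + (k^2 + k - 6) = k^3 + 10*k^2 + 25*k + 14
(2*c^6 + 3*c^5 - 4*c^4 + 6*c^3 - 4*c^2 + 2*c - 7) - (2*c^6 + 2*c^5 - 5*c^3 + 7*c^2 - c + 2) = c^5 - 4*c^4 + 11*c^3 - 11*c^2 + 3*c - 9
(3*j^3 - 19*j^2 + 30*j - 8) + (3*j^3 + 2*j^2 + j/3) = 6*j^3 - 17*j^2 + 91*j/3 - 8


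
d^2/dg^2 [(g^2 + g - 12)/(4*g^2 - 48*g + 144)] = (13*g + 12)/(2*(g^4 - 24*g^3 + 216*g^2 - 864*g + 1296))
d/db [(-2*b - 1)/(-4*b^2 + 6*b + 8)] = (-4*b^2 - 4*b - 5)/(2*(4*b^4 - 12*b^3 - 7*b^2 + 24*b + 16))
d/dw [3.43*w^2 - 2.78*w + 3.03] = 6.86*w - 2.78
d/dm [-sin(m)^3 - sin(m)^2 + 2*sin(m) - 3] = (-3*sin(m)^2 - 2*sin(m) + 2)*cos(m)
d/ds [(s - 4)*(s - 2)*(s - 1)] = 3*s^2 - 14*s + 14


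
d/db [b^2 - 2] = 2*b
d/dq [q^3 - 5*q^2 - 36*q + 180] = 3*q^2 - 10*q - 36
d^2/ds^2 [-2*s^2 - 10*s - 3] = -4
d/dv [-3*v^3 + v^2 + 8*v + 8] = -9*v^2 + 2*v + 8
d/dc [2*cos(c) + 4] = -2*sin(c)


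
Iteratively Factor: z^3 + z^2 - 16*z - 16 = (z - 4)*(z^2 + 5*z + 4) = (z - 4)*(z + 4)*(z + 1)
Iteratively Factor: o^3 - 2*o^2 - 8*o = (o)*(o^2 - 2*o - 8) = o*(o - 4)*(o + 2)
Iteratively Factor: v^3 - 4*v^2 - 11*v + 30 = (v - 2)*(v^2 - 2*v - 15) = (v - 2)*(v + 3)*(v - 5)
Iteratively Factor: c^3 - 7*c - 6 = (c + 2)*(c^2 - 2*c - 3) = (c + 1)*(c + 2)*(c - 3)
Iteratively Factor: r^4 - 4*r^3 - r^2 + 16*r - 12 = (r - 2)*(r^3 - 2*r^2 - 5*r + 6) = (r - 2)*(r - 1)*(r^2 - r - 6) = (r - 2)*(r - 1)*(r + 2)*(r - 3)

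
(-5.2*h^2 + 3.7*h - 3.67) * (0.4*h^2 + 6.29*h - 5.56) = -2.08*h^4 - 31.228*h^3 + 50.717*h^2 - 43.6563*h + 20.4052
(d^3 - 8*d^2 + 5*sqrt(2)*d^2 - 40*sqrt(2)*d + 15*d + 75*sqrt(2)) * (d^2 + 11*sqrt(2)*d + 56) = d^5 - 8*d^4 + 16*sqrt(2)*d^4 - 128*sqrt(2)*d^3 + 181*d^3 - 1328*d^2 + 520*sqrt(2)*d^2 - 2240*sqrt(2)*d + 2490*d + 4200*sqrt(2)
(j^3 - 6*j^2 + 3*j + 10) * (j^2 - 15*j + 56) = j^5 - 21*j^4 + 149*j^3 - 371*j^2 + 18*j + 560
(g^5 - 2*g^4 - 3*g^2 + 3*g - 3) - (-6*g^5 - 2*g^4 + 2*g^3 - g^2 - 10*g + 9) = 7*g^5 - 2*g^3 - 2*g^2 + 13*g - 12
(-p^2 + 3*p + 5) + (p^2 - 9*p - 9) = -6*p - 4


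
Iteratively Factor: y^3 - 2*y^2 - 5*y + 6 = (y - 3)*(y^2 + y - 2) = (y - 3)*(y - 1)*(y + 2)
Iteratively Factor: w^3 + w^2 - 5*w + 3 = (w - 1)*(w^2 + 2*w - 3) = (w - 1)*(w + 3)*(w - 1)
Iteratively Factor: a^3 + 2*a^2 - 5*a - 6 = (a + 1)*(a^2 + a - 6) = (a + 1)*(a + 3)*(a - 2)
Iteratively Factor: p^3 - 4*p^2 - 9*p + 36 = (p - 3)*(p^2 - p - 12) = (p - 4)*(p - 3)*(p + 3)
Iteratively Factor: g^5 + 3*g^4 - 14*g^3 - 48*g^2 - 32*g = (g + 1)*(g^4 + 2*g^3 - 16*g^2 - 32*g) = (g + 1)*(g + 2)*(g^3 - 16*g) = (g - 4)*(g + 1)*(g + 2)*(g^2 + 4*g) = (g - 4)*(g + 1)*(g + 2)*(g + 4)*(g)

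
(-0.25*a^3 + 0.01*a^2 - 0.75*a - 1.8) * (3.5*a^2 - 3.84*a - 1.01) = -0.875*a^5 + 0.995*a^4 - 2.4109*a^3 - 3.4301*a^2 + 7.6695*a + 1.818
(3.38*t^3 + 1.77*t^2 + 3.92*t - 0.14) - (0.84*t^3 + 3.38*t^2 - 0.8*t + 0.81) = 2.54*t^3 - 1.61*t^2 + 4.72*t - 0.95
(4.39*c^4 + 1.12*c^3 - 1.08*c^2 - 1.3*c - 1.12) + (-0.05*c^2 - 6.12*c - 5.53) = 4.39*c^4 + 1.12*c^3 - 1.13*c^2 - 7.42*c - 6.65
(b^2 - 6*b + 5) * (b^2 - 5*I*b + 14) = b^4 - 6*b^3 - 5*I*b^3 + 19*b^2 + 30*I*b^2 - 84*b - 25*I*b + 70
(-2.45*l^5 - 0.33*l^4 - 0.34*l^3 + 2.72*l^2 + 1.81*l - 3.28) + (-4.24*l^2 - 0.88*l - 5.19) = -2.45*l^5 - 0.33*l^4 - 0.34*l^3 - 1.52*l^2 + 0.93*l - 8.47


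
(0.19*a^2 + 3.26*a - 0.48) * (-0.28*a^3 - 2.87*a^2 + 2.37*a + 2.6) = -0.0532*a^5 - 1.4581*a^4 - 8.7715*a^3 + 9.5978*a^2 + 7.3384*a - 1.248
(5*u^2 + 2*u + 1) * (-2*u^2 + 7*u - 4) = -10*u^4 + 31*u^3 - 8*u^2 - u - 4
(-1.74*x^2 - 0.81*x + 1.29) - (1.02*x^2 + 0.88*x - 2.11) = -2.76*x^2 - 1.69*x + 3.4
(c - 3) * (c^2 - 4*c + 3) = c^3 - 7*c^2 + 15*c - 9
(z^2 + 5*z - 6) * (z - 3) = z^3 + 2*z^2 - 21*z + 18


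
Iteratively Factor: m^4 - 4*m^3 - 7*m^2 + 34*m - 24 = (m - 4)*(m^3 - 7*m + 6) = (m - 4)*(m + 3)*(m^2 - 3*m + 2) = (m - 4)*(m - 1)*(m + 3)*(m - 2)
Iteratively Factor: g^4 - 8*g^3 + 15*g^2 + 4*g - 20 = (g + 1)*(g^3 - 9*g^2 + 24*g - 20) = (g - 5)*(g + 1)*(g^2 - 4*g + 4) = (g - 5)*(g - 2)*(g + 1)*(g - 2)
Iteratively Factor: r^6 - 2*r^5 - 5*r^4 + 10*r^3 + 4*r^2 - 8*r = (r - 1)*(r^5 - r^4 - 6*r^3 + 4*r^2 + 8*r) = (r - 1)*(r + 1)*(r^4 - 2*r^3 - 4*r^2 + 8*r) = (r - 1)*(r + 1)*(r + 2)*(r^3 - 4*r^2 + 4*r) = (r - 2)*(r - 1)*(r + 1)*(r + 2)*(r^2 - 2*r) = (r - 2)^2*(r - 1)*(r + 1)*(r + 2)*(r)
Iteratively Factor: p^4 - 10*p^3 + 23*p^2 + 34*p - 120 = (p - 3)*(p^3 - 7*p^2 + 2*p + 40) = (p - 4)*(p - 3)*(p^2 - 3*p - 10) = (p - 4)*(p - 3)*(p + 2)*(p - 5)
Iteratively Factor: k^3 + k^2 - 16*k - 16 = (k - 4)*(k^2 + 5*k + 4) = (k - 4)*(k + 1)*(k + 4)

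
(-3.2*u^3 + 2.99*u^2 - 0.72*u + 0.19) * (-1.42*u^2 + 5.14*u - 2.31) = 4.544*u^5 - 20.6938*u^4 + 23.783*u^3 - 10.8775*u^2 + 2.6398*u - 0.4389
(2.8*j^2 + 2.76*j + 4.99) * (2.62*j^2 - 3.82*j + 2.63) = 7.336*j^4 - 3.4648*j^3 + 9.8946*j^2 - 11.803*j + 13.1237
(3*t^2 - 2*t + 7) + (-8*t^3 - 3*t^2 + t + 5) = -8*t^3 - t + 12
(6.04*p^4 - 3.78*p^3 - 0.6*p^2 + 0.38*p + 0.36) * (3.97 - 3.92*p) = -23.6768*p^5 + 38.7964*p^4 - 12.6546*p^3 - 3.8716*p^2 + 0.0974000000000002*p + 1.4292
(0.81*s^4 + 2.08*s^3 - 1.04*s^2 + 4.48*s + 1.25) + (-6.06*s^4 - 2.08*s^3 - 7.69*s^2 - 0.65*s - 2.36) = -5.25*s^4 - 8.73*s^2 + 3.83*s - 1.11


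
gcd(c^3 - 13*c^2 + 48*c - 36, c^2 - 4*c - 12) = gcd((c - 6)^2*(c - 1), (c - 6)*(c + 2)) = c - 6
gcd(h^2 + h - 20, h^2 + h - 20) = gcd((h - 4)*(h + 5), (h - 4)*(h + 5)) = h^2 + h - 20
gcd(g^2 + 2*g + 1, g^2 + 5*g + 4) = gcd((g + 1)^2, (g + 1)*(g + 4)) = g + 1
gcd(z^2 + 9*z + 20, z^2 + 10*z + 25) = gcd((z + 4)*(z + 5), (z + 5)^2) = z + 5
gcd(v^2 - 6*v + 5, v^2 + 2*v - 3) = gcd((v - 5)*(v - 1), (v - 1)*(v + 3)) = v - 1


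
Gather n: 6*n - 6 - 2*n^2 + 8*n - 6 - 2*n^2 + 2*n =-4*n^2 + 16*n - 12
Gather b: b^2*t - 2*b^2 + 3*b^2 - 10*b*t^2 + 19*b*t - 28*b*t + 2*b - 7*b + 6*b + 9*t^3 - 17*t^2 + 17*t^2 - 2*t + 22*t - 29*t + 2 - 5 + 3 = b^2*(t + 1) + b*(-10*t^2 - 9*t + 1) + 9*t^3 - 9*t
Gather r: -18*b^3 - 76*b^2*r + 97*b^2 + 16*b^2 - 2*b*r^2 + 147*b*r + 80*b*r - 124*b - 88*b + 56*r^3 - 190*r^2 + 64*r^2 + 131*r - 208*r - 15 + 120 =-18*b^3 + 113*b^2 - 212*b + 56*r^3 + r^2*(-2*b - 126) + r*(-76*b^2 + 227*b - 77) + 105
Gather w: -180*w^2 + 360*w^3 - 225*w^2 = 360*w^3 - 405*w^2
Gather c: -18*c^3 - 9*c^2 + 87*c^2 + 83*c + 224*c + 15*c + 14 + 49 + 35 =-18*c^3 + 78*c^2 + 322*c + 98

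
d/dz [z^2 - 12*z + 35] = 2*z - 12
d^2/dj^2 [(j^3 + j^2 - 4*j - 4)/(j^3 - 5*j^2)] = 12*(j^4 - 2*j^3 + 6*j^2 + 10*j - 50)/(j^4*(j^3 - 15*j^2 + 75*j - 125))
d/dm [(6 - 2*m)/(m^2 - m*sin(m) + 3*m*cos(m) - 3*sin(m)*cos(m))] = 2*(-m^2 + m*sin(m) - 3*m*cos(m) + (3 - m)*(3*m*sin(m) + m*cos(m) - 2*m + sin(m) - 3*cos(m) + 3*cos(2*m)) + 3*sin(2*m)/2)/((m - sin(m))^2*(m + 3*cos(m))^2)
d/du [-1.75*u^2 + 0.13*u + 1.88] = 0.13 - 3.5*u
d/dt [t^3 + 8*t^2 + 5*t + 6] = 3*t^2 + 16*t + 5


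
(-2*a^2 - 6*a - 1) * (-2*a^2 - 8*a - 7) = 4*a^4 + 28*a^3 + 64*a^2 + 50*a + 7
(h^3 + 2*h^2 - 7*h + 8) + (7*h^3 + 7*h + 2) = 8*h^3 + 2*h^2 + 10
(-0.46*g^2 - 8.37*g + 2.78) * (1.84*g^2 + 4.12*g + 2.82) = -0.8464*g^4 - 17.296*g^3 - 30.6664*g^2 - 12.1498*g + 7.8396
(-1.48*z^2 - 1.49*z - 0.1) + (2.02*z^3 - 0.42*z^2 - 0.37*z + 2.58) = 2.02*z^3 - 1.9*z^2 - 1.86*z + 2.48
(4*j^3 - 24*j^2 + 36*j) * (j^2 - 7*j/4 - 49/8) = 4*j^5 - 31*j^4 + 107*j^3/2 + 84*j^2 - 441*j/2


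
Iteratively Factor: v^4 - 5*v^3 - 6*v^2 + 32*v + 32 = (v - 4)*(v^3 - v^2 - 10*v - 8) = (v - 4)*(v + 1)*(v^2 - 2*v - 8) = (v - 4)*(v + 1)*(v + 2)*(v - 4)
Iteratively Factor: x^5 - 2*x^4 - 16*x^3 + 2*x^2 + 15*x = (x + 1)*(x^4 - 3*x^3 - 13*x^2 + 15*x) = x*(x + 1)*(x^3 - 3*x^2 - 13*x + 15) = x*(x - 5)*(x + 1)*(x^2 + 2*x - 3) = x*(x - 5)*(x - 1)*(x + 1)*(x + 3)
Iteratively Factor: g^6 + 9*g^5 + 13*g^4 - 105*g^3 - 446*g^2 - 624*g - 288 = (g + 4)*(g^5 + 5*g^4 - 7*g^3 - 77*g^2 - 138*g - 72) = (g - 4)*(g + 4)*(g^4 + 9*g^3 + 29*g^2 + 39*g + 18) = (g - 4)*(g + 3)*(g + 4)*(g^3 + 6*g^2 + 11*g + 6) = (g - 4)*(g + 3)^2*(g + 4)*(g^2 + 3*g + 2) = (g - 4)*(g + 1)*(g + 3)^2*(g + 4)*(g + 2)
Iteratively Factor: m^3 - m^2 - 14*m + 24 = (m - 2)*(m^2 + m - 12) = (m - 3)*(m - 2)*(m + 4)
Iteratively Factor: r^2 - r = (r)*(r - 1)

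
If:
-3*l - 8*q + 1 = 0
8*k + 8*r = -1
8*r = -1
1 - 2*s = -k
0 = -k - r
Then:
No Solution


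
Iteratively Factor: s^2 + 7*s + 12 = (s + 3)*(s + 4)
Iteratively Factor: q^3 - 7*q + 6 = (q - 2)*(q^2 + 2*q - 3) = (q - 2)*(q - 1)*(q + 3)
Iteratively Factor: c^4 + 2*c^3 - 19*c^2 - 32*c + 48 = (c - 1)*(c^3 + 3*c^2 - 16*c - 48) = (c - 1)*(c + 3)*(c^2 - 16) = (c - 4)*(c - 1)*(c + 3)*(c + 4)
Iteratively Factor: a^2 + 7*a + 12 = (a + 3)*(a + 4)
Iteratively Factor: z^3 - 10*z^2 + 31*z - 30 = (z - 5)*(z^2 - 5*z + 6) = (z - 5)*(z - 3)*(z - 2)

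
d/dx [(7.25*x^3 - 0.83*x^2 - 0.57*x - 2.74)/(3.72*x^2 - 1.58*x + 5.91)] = (26.97*x^4 - 22.91*x^3 + 131.9743*x^2 + 10.575*x - 7.6979)/(13.8384*x^4 - 11.7552*x^3 + 46.4668*x^2 - 18.6756*x + 34.9281)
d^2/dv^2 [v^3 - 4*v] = 6*v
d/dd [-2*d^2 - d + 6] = -4*d - 1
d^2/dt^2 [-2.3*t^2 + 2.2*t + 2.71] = -4.60000000000000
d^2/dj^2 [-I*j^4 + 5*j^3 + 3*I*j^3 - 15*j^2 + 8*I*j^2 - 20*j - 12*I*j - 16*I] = -12*I*j^2 + j*(30 + 18*I) - 30 + 16*I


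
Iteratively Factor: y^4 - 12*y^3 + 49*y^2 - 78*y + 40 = (y - 2)*(y^3 - 10*y^2 + 29*y - 20) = (y - 2)*(y - 1)*(y^2 - 9*y + 20) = (y - 5)*(y - 2)*(y - 1)*(y - 4)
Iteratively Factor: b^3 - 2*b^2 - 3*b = (b - 3)*(b^2 + b) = b*(b - 3)*(b + 1)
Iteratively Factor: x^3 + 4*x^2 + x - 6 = (x - 1)*(x^2 + 5*x + 6) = (x - 1)*(x + 2)*(x + 3)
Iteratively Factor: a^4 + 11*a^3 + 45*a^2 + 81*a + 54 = (a + 3)*(a^3 + 8*a^2 + 21*a + 18) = (a + 3)^2*(a^2 + 5*a + 6) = (a + 2)*(a + 3)^2*(a + 3)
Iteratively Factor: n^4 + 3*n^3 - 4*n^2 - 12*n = (n)*(n^3 + 3*n^2 - 4*n - 12) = n*(n - 2)*(n^2 + 5*n + 6) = n*(n - 2)*(n + 3)*(n + 2)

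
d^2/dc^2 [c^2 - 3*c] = 2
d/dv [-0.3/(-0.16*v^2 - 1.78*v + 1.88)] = (-0.096*v - 0.534)/(0.16*v^2 + 1.78*v - 1.88)^2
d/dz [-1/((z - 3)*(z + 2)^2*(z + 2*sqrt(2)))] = ((z - 3)*(z + 2) + 2*(z - 3)*(z + 2*sqrt(2)) + (z + 2)*(z + 2*sqrt(2)))/((z - 3)^2*(z + 2)^3*(z + 2*sqrt(2))^2)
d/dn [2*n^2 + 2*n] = 4*n + 2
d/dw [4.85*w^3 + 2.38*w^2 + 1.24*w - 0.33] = 14.55*w^2 + 4.76*w + 1.24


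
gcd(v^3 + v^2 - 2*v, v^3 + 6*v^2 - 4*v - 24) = v + 2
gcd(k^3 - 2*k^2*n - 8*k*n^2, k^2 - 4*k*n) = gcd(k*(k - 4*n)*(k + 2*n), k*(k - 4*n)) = k^2 - 4*k*n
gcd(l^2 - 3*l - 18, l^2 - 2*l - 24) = l - 6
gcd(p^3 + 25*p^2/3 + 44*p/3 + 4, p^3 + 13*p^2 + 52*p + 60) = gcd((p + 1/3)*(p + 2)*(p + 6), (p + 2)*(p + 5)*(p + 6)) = p^2 + 8*p + 12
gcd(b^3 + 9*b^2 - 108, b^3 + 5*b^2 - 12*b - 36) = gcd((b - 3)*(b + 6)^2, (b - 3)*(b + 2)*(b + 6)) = b^2 + 3*b - 18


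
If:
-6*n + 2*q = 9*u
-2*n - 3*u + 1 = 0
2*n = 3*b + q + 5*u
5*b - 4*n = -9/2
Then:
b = -17/22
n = 7/44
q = 3/2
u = 5/22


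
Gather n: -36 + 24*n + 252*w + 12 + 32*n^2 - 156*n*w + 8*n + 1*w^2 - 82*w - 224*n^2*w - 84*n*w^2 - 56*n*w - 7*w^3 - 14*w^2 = n^2*(32 - 224*w) + n*(-84*w^2 - 212*w + 32) - 7*w^3 - 13*w^2 + 170*w - 24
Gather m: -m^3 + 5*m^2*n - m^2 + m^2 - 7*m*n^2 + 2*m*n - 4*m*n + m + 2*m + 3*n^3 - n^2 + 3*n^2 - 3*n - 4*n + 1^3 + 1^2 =-m^3 + 5*m^2*n + m*(-7*n^2 - 2*n + 3) + 3*n^3 + 2*n^2 - 7*n + 2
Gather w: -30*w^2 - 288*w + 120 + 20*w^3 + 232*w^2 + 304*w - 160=20*w^3 + 202*w^2 + 16*w - 40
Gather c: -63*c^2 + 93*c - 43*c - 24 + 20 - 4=-63*c^2 + 50*c - 8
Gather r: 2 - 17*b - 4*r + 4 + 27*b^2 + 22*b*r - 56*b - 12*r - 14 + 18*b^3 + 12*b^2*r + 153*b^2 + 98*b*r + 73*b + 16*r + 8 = 18*b^3 + 180*b^2 + r*(12*b^2 + 120*b)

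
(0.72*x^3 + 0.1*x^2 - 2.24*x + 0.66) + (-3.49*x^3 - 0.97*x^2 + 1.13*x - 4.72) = -2.77*x^3 - 0.87*x^2 - 1.11*x - 4.06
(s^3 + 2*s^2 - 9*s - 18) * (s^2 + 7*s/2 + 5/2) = s^5 + 11*s^4/2 + s^3/2 - 89*s^2/2 - 171*s/2 - 45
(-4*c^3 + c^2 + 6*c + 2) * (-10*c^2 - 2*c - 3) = 40*c^5 - 2*c^4 - 50*c^3 - 35*c^2 - 22*c - 6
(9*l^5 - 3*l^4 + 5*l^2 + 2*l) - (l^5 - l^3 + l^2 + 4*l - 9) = 8*l^5 - 3*l^4 + l^3 + 4*l^2 - 2*l + 9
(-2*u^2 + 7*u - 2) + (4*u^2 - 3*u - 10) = 2*u^2 + 4*u - 12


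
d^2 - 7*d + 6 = (d - 6)*(d - 1)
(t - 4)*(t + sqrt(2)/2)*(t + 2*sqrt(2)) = t^3 - 4*t^2 + 5*sqrt(2)*t^2/2 - 10*sqrt(2)*t + 2*t - 8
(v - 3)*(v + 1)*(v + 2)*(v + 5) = v^4 + 5*v^3 - 7*v^2 - 41*v - 30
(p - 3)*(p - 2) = p^2 - 5*p + 6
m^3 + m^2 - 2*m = m*(m - 1)*(m + 2)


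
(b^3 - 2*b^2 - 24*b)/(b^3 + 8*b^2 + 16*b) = (b - 6)/(b + 4)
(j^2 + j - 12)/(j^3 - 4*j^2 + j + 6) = (j + 4)/(j^2 - j - 2)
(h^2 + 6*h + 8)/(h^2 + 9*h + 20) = (h + 2)/(h + 5)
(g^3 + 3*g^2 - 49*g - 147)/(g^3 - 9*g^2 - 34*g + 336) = (g^2 + 10*g + 21)/(g^2 - 2*g - 48)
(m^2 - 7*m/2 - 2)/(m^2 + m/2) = (m - 4)/m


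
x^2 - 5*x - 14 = (x - 7)*(x + 2)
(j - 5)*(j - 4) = j^2 - 9*j + 20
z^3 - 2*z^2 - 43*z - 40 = (z - 8)*(z + 1)*(z + 5)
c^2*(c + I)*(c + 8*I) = c^4 + 9*I*c^3 - 8*c^2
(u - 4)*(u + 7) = u^2 + 3*u - 28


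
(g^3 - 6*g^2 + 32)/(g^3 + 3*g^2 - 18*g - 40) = (g - 4)/(g + 5)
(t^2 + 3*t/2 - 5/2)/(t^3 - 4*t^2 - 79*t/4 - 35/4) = 2*(t - 1)/(2*t^2 - 13*t - 7)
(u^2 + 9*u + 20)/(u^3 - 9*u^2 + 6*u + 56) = (u^2 + 9*u + 20)/(u^3 - 9*u^2 + 6*u + 56)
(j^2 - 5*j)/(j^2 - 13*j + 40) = j/(j - 8)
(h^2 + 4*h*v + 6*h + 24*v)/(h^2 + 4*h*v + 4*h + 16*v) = (h + 6)/(h + 4)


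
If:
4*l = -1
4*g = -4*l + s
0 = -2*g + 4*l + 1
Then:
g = 0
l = -1/4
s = -1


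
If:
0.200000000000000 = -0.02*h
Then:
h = -10.00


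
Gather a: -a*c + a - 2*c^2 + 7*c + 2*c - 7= a*(1 - c) - 2*c^2 + 9*c - 7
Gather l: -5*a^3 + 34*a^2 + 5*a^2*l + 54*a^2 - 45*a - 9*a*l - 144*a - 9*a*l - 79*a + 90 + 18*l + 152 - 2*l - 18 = -5*a^3 + 88*a^2 - 268*a + l*(5*a^2 - 18*a + 16) + 224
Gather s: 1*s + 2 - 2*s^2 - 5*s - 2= -2*s^2 - 4*s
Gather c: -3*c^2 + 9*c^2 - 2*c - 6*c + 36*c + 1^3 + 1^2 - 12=6*c^2 + 28*c - 10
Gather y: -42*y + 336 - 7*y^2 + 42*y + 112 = 448 - 7*y^2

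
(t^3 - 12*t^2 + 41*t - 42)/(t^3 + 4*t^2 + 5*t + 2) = (t^3 - 12*t^2 + 41*t - 42)/(t^3 + 4*t^2 + 5*t + 2)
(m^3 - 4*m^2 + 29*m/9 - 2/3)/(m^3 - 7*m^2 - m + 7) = (m^3 - 4*m^2 + 29*m/9 - 2/3)/(m^3 - 7*m^2 - m + 7)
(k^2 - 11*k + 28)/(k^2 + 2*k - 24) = (k - 7)/(k + 6)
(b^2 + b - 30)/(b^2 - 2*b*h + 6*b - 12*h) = (b - 5)/(b - 2*h)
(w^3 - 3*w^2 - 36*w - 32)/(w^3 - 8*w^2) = 1 + 5/w + 4/w^2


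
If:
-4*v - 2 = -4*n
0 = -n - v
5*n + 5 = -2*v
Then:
No Solution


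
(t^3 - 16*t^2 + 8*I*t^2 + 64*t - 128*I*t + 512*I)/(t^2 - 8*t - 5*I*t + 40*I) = (t^2 + 8*t*(-1 + I) - 64*I)/(t - 5*I)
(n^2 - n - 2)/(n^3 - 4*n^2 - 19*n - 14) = (n - 2)/(n^2 - 5*n - 14)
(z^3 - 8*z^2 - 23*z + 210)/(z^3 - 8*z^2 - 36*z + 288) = (z^2 - 2*z - 35)/(z^2 - 2*z - 48)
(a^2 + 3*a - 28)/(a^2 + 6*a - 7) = (a - 4)/(a - 1)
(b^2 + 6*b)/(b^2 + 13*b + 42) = b/(b + 7)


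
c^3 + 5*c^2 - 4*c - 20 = (c - 2)*(c + 2)*(c + 5)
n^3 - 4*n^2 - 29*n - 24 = (n - 8)*(n + 1)*(n + 3)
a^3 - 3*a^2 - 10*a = a*(a - 5)*(a + 2)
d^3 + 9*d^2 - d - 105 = (d - 3)*(d + 5)*(d + 7)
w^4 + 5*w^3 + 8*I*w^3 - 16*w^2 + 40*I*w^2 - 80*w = w*(w + 5)*(w + 4*I)^2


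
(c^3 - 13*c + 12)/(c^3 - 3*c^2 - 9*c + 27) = (c^2 + 3*c - 4)/(c^2 - 9)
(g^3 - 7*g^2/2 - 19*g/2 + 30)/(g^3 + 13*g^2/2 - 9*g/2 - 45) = (g - 4)/(g + 6)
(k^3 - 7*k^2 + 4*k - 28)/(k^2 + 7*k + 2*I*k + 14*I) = (k^2 - k*(7 + 2*I) + 14*I)/(k + 7)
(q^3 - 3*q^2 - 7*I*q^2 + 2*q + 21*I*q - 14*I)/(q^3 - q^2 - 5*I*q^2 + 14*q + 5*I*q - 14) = (q - 2)/(q + 2*I)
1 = 1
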